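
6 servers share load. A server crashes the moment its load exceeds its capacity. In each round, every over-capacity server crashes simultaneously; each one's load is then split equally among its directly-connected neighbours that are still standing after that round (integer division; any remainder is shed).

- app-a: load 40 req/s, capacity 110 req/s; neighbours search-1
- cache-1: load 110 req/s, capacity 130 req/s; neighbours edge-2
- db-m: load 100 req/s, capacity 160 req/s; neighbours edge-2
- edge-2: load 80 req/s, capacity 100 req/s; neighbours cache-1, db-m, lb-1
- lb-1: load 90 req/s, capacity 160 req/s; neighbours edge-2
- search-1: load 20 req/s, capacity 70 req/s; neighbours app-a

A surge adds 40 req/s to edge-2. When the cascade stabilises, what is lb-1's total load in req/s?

Round 1 — edge-2 at 120 > 100. edge-2 crashes.
  edge-2 sheds 120 req/s to cache-1, db-m, lb-1: 40 each.
    cache-1: 110+40 = 150 > 130
    db-m: 100+40 = 140 ≤ 160
    lb-1: 90+40 = 130 ≤ 160
Round 2 — cache-1 crashes.
  cache-1 sheds 150 req/s: no online neighbours, lost.
No further crashes.

130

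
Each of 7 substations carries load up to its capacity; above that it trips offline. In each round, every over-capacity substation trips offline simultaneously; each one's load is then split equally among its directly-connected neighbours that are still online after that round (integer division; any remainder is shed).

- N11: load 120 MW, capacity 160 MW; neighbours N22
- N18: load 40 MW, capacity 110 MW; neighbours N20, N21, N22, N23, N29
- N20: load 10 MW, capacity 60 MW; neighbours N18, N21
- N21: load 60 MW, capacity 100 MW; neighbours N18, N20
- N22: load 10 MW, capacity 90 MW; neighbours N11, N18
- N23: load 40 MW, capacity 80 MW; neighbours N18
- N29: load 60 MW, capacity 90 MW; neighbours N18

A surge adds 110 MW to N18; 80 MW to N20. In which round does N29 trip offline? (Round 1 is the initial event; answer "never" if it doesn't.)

Round 1 — N18 at 150 > 110; N20 at 90 > 60. N18, N20 trip offline.
  N18 sheds 150 MW to N21, N22, N23, N29: 37 each (2 lost).
    N21: 60+37 = 97 ≤ 100
    N22: 10+37 = 47 ≤ 90
    N23: 40+37 = 77 ≤ 80
    N29: 60+37 = 97 > 90
  N20 sheds 90 MW to N21: 90 each.
    N21: 97+90 = 187 > 100
Round 2 — N21, N29 trip offline.
  N21 sheds 187 MW: no online neighbours, lost.
  N29 sheds 97 MW: no online neighbours, lost.
No further trips.

2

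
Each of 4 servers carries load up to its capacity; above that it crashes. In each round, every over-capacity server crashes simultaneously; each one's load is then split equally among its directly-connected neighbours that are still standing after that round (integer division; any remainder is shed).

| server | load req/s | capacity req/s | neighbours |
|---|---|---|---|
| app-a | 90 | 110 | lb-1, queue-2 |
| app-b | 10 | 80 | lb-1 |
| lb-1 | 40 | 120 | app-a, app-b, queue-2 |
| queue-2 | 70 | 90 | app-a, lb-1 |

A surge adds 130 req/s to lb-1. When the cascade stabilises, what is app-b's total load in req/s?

66

Round 1 — lb-1 at 170 > 120. lb-1 crashes.
  lb-1 sheds 170 req/s to app-a, app-b, queue-2: 56 each (2 lost).
    app-a: 90+56 = 146 > 110
    app-b: 10+56 = 66 ≤ 80
    queue-2: 70+56 = 126 > 90
Round 2 — app-a, queue-2 crash.
  app-a sheds 146 req/s: no online neighbours, lost.
  queue-2 sheds 126 req/s: no online neighbours, lost.
No further crashes.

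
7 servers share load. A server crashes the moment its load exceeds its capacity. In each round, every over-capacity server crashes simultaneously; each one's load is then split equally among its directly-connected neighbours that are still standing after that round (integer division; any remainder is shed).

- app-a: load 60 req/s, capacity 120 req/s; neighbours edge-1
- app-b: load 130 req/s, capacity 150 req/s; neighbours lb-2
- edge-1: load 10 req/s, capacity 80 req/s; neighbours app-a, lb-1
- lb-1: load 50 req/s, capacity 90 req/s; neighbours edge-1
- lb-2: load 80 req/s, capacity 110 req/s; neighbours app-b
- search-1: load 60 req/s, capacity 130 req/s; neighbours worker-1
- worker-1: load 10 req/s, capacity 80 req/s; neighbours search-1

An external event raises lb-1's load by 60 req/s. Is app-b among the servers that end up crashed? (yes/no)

no

Round 1 — lb-1 at 110 > 90. lb-1 crashes.
  lb-1 sheds 110 req/s to edge-1: 110 each.
    edge-1: 10+110 = 120 > 80
Round 2 — edge-1 crashes.
  edge-1 sheds 120 req/s to app-a: 120 each.
    app-a: 60+120 = 180 > 120
Round 3 — app-a crashes.
  app-a sheds 180 req/s: no online neighbours, lost.
No further crashes.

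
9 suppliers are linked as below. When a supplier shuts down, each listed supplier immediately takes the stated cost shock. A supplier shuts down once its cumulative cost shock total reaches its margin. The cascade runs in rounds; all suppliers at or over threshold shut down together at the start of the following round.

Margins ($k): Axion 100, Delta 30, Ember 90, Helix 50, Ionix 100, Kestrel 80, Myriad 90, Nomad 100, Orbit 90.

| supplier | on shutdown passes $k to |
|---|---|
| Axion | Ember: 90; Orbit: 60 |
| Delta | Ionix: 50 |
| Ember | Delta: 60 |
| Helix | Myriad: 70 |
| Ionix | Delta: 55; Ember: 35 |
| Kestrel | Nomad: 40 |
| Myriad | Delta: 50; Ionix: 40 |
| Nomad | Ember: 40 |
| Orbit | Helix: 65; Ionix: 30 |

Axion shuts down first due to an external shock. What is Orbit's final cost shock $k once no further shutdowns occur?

Round 1 — Axion shuts down (initial).
  Ember: +90 → 90 ≥ 90
  Orbit: +60 → 60 < 90
Round 2 — Ember shuts down.
  Delta: +60 → 60 ≥ 30
Round 3 — Delta shuts down.
  Ionix: +50 → 50 < 100
No further shutdowns.

60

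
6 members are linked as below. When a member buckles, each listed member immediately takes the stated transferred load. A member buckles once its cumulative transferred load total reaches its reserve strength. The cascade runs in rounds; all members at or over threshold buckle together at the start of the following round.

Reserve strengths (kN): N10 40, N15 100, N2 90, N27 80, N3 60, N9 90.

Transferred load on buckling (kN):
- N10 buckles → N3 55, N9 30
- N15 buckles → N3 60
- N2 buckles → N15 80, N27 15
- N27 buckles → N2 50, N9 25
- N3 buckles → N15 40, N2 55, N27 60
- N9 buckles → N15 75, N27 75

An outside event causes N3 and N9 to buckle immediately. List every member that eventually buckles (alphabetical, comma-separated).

N15, N2, N27, N3, N9

Round 1 — N3, N9 buckle (initial).
  N15: +40+75 → 115 ≥ 100
  N2: +55 → 55 < 90
  N27: +60+75 → 135 ≥ 80
Round 2 — N15, N27 buckle.
  N2: +50 → 105 ≥ 90
Round 3 — N2 buckles.
No further bucklings.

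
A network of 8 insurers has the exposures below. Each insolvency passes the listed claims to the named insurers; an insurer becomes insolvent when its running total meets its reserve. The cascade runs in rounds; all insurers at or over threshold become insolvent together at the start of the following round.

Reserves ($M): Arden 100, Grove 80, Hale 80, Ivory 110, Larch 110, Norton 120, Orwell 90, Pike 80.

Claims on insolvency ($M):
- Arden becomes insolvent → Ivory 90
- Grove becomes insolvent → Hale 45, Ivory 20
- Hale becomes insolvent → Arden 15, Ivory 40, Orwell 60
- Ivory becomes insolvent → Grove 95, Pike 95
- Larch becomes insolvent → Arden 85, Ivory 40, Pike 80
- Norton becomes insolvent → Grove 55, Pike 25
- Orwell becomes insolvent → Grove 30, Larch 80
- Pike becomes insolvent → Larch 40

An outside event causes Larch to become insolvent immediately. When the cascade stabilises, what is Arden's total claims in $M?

85

Round 1 — Larch becomes insolvent (initial).
  Arden: +85 → 85 < 100
  Ivory: +40 → 40 < 110
  Pike: +80 → 80 ≥ 80
Round 2 — Pike becomes insolvent.
No further insolvencies.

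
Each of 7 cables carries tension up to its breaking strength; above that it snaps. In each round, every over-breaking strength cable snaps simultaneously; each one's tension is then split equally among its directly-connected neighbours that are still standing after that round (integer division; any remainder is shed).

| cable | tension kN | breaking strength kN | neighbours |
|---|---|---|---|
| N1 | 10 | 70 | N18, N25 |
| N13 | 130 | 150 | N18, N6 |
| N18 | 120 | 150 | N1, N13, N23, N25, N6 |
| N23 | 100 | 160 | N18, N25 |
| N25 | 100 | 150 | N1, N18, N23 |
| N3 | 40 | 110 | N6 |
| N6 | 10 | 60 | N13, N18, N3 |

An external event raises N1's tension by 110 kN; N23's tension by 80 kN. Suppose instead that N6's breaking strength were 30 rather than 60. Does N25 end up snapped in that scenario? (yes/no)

With N6's breaking strength at 30:
Round 1 — N1 at 120 > 70; N23 at 180 > 160. N1, N23 snap.
  N1 sheds 120 kN to N18, N25: 60 each.
    N18: 120+60 = 180 > 150
    N25: 100+60 = 160 > 150
  N23 sheds 180 kN to N18, N25: 90 each.
    N18: 180+90 = 270 > 150
    N25: 160+90 = 250 > 150
Round 2 — N18, N25 snap.
  N18 sheds 270 kN to N13, N6: 135 each.
    N13: 130+135 = 265 > 150
    N6: 10+135 = 145 > 30
  N25 sheds 250 kN: no online neighbours, lost.
Round 3 — N13, N6 snap.
  N13 sheds 265 kN: no online neighbours, lost.
  N6 sheds 145 kN to N3: 145 each.
    N3: 40+145 = 185 > 110
Round 4 — N3 snaps.
  N3 sheds 185 kN: no online neighbours, lost.
No further breaks.

yes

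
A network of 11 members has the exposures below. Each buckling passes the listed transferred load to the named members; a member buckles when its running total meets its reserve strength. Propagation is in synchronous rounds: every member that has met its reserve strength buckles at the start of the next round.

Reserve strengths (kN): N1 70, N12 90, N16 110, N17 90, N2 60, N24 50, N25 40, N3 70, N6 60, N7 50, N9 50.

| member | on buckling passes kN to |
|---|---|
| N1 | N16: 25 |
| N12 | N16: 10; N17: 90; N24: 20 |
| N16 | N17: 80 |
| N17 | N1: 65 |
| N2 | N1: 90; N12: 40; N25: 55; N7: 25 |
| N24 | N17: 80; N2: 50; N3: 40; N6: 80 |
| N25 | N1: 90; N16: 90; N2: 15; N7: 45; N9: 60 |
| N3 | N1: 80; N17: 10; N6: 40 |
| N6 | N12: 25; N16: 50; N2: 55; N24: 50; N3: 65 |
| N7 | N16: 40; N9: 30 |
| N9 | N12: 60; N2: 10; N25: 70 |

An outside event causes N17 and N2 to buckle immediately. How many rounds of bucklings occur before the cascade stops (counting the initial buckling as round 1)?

Round 1 — N17, N2 buckle (initial).
  N1: +65+90 → 155 ≥ 70
  N12: +40 → 40 < 90
  N25: +55 → 55 ≥ 40
  N7: +25 → 25 < 50
Round 2 — N1, N25 buckle.
  N16: +25+90 → 115 ≥ 110
  N7: +45 → 70 ≥ 50
  N9: +60 → 60 ≥ 50
Round 3 — N16, N7, N9 buckle.
  N12: +60 → 100 ≥ 90
Round 4 — N12 buckles.
  N24: +20 → 20 < 50
No further bucklings.

4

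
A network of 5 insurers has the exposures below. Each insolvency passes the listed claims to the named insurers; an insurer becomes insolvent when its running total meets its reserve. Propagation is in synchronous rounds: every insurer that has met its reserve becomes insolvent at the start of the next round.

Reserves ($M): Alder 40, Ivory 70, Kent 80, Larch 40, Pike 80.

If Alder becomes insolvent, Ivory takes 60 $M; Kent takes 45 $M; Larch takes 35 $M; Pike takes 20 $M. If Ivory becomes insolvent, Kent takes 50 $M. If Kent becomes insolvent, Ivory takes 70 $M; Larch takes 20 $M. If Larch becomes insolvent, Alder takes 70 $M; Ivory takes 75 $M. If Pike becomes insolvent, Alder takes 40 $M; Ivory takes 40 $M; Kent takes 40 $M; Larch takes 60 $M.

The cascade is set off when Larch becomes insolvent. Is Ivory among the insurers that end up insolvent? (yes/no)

yes

Round 1 — Larch becomes insolvent (initial).
  Alder: +70 → 70 ≥ 40
  Ivory: +75 → 75 ≥ 70
Round 2 — Alder, Ivory become insolvent.
  Kent: +45+50 → 95 ≥ 80
  Pike: +20 → 20 < 80
Round 3 — Kent becomes insolvent.
No further insolvencies.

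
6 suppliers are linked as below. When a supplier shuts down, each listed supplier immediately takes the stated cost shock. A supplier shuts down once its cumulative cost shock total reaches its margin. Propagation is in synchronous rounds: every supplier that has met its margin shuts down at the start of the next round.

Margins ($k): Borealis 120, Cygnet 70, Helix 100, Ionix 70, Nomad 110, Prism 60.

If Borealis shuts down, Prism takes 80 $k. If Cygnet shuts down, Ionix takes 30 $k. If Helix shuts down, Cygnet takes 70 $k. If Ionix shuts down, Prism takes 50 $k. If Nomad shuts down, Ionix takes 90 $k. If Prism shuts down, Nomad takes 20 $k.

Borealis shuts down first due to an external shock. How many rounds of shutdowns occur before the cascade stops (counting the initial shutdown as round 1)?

2

Round 1 — Borealis shuts down (initial).
  Prism: +80 → 80 ≥ 60
Round 2 — Prism shuts down.
  Nomad: +20 → 20 < 110
No further shutdowns.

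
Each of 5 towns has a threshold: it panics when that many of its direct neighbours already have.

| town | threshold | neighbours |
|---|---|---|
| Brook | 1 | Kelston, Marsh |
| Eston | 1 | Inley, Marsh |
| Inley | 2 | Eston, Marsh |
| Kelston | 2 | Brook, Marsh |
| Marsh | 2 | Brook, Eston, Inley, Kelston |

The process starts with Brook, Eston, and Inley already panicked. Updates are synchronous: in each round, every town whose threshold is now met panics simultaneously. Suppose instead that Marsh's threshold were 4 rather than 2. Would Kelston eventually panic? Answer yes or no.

With Marsh's threshold at 4:
Round 1 — Brook, Eston, Inley panic (initial).
Round 2 — no new panics; cascade stops.

no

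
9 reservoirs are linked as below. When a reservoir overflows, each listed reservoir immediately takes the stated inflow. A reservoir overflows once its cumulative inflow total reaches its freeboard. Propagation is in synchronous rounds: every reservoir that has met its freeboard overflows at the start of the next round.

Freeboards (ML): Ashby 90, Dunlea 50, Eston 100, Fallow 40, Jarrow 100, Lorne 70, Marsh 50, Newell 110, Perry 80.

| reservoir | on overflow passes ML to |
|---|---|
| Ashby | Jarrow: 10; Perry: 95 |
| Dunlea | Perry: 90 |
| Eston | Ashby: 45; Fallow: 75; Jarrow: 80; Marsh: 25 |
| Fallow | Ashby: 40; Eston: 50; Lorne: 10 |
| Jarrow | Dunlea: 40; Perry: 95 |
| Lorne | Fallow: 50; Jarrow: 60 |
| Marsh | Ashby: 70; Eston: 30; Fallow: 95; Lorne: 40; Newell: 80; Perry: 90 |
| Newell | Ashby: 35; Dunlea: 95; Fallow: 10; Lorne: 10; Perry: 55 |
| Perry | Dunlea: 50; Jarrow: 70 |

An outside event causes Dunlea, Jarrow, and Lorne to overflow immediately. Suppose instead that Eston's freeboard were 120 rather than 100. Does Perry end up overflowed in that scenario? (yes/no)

yes

With Eston's freeboard at 120:
Round 1 — Dunlea, Jarrow, Lorne overflow (initial).
  Fallow: +50 → 50 ≥ 40
  Perry: +90+95 → 185 ≥ 80
Round 2 — Fallow, Perry overflow.
  Ashby: +40 → 40 < 90
  Eston: +50 → 50 < 120
No further overflows.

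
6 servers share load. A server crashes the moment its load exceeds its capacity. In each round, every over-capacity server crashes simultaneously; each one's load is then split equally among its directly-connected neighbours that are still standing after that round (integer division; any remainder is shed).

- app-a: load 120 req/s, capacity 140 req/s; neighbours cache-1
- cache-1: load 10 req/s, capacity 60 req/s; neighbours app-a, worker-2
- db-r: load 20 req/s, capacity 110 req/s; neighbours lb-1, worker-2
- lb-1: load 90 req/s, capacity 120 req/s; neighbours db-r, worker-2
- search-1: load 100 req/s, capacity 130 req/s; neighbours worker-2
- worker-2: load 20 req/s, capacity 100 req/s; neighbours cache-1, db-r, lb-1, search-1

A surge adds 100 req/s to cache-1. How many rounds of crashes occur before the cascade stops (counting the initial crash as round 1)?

Round 1 — cache-1 at 110 > 60. cache-1 crashes.
  cache-1 sheds 110 req/s to app-a, worker-2: 55 each.
    app-a: 120+55 = 175 > 140
    worker-2: 20+55 = 75 ≤ 100
Round 2 — app-a crashes.
  app-a sheds 175 req/s: no online neighbours, lost.
No further crashes.

2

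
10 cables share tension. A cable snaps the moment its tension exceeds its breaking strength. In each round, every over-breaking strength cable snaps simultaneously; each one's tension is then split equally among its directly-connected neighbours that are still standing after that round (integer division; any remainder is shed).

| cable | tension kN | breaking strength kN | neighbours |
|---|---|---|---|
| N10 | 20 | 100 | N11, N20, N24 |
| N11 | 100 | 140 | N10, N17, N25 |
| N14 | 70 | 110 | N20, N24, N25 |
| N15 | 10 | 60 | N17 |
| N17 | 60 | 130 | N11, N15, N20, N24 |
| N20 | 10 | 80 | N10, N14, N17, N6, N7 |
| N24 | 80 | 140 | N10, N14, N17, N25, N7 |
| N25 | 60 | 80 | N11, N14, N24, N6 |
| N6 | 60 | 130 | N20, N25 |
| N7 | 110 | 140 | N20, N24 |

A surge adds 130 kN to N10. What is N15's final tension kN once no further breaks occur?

Round 1 — N10 at 150 > 100. N10 snaps.
  N10 sheds 150 kN to N11, N20, N24: 50 each.
    N11: 100+50 = 150 > 140
    N20: 10+50 = 60 ≤ 80
    N24: 80+50 = 130 ≤ 140
Round 2 — N11 snaps.
  N11 sheds 150 kN to N17, N25: 75 each.
    N17: 60+75 = 135 > 130
    N25: 60+75 = 135 > 80
Round 3 — N17, N25 snap.
  N17 sheds 135 kN to N15, N20, N24: 45 each.
    N15: 10+45 = 55 ≤ 60
    N20: 60+45 = 105 > 80
    N24: 130+45 = 175 > 140
  N25 sheds 135 kN to N14, N24, N6: 45 each.
    N14: 70+45 = 115 > 110
    N24: 175+45 = 220 > 140
    N6: 60+45 = 105 ≤ 130
Round 4 — N14, N20, N24 snap.
  N14 sheds 115 kN: no online neighbours, lost.
  N20 sheds 105 kN to N6, N7: 52 each (1 lost).
    N6: 105+52 = 157 > 130
    N7: 110+52 = 162 > 140
  N24 sheds 220 kN to N7: 220 each.
    N7: 162+220 = 382 > 140
Round 5 — N6, N7 snap.
  N6 sheds 157 kN: no online neighbours, lost.
  N7 sheds 382 kN: no online neighbours, lost.
No further breaks.

55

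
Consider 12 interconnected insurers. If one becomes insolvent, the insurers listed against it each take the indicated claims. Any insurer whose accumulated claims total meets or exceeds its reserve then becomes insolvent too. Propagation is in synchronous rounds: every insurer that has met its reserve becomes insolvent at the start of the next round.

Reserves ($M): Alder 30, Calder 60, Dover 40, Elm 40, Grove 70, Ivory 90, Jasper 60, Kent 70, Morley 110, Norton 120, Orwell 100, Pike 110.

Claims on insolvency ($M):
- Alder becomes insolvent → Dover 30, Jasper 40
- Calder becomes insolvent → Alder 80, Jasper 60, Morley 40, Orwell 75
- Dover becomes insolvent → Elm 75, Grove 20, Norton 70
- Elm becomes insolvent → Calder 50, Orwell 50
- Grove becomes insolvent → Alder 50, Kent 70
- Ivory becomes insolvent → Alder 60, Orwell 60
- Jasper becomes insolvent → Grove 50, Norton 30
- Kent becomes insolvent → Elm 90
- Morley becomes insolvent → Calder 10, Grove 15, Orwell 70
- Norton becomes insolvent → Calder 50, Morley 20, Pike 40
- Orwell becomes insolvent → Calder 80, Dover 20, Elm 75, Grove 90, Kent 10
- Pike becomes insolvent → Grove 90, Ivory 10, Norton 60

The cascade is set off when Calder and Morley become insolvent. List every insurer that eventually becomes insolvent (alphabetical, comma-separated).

Alder, Calder, Dover, Elm, Grove, Jasper, Kent, Morley, Orwell

Round 1 — Calder, Morley become insolvent (initial).
  Alder: +80 → 80 ≥ 30
  Grove: +15 → 15 < 70
  Jasper: +60 → 60 ≥ 60
  Orwell: +75+70 → 145 ≥ 100
Round 2 — Alder, Jasper, Orwell become insolvent.
  Dover: +30+20 → 50 ≥ 40
  Elm: +75 → 75 ≥ 40
  Grove: +50+90 → 155 ≥ 70
  Kent: +10 → 10 < 70
  Norton: +30 → 30 < 120
Round 3 — Dover, Elm, Grove become insolvent.
  Kent: +70 → 80 ≥ 70
  Norton: +70 → 100 < 120
Round 4 — Kent becomes insolvent.
No further insolvencies.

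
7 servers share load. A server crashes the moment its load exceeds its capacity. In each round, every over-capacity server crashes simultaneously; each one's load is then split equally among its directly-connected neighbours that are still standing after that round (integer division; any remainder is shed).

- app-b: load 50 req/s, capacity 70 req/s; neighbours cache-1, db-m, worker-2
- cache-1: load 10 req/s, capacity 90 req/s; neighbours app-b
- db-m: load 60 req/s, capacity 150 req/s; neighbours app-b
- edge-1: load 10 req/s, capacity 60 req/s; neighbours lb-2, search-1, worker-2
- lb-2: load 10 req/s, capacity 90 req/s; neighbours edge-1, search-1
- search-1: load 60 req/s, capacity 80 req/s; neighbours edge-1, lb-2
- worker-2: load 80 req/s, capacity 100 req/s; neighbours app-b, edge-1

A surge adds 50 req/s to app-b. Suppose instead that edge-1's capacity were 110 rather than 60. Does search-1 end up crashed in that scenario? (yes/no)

With edge-1's capacity at 110:
Round 1 — app-b at 100 > 70. app-b crashes.
  app-b sheds 100 req/s to cache-1, db-m, worker-2: 33 each (1 lost).
    cache-1: 10+33 = 43 ≤ 90
    db-m: 60+33 = 93 ≤ 150
    worker-2: 80+33 = 113 > 100
Round 2 — worker-2 crashes.
  worker-2 sheds 113 req/s to edge-1: 113 each.
    edge-1: 10+113 = 123 > 110
Round 3 — edge-1 crashes.
  edge-1 sheds 123 req/s to lb-2, search-1: 61 each (1 lost).
    lb-2: 10+61 = 71 ≤ 90
    search-1: 60+61 = 121 > 80
Round 4 — search-1 crashes.
  search-1 sheds 121 req/s to lb-2: 121 each.
    lb-2: 71+121 = 192 > 90
Round 5 — lb-2 crashes.
  lb-2 sheds 192 req/s: no online neighbours, lost.
No further crashes.

yes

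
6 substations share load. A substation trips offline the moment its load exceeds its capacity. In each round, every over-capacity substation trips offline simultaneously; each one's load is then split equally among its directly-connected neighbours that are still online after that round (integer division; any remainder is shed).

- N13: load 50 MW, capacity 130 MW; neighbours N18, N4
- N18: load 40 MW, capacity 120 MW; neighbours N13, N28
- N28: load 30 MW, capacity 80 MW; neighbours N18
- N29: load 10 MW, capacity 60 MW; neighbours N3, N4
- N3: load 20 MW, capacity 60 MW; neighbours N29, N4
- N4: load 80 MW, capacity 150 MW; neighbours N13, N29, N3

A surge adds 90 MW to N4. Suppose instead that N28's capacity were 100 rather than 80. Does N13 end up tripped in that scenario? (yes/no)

no

With N28's capacity at 100:
Round 1 — N4 at 170 > 150. N4 trips offline.
  N4 sheds 170 MW to N13, N29, N3: 56 each (2 lost).
    N13: 50+56 = 106 ≤ 130
    N29: 10+56 = 66 > 60
    N3: 20+56 = 76 > 60
Round 2 — N29, N3 trip offline.
  N29 sheds 66 MW: no online neighbours, lost.
  N3 sheds 76 MW: no online neighbours, lost.
No further trips.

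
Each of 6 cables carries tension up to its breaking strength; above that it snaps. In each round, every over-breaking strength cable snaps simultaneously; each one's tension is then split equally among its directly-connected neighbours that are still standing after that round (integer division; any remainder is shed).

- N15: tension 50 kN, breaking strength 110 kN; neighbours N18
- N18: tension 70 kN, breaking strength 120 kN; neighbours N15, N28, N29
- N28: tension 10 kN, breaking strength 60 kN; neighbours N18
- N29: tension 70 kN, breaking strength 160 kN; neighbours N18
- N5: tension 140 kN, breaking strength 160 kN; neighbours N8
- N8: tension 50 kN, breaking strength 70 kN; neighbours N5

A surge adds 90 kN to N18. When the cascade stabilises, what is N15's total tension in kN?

Round 1 — N18 at 160 > 120. N18 snaps.
  N18 sheds 160 kN to N15, N28, N29: 53 each (1 lost).
    N15: 50+53 = 103 ≤ 110
    N28: 10+53 = 63 > 60
    N29: 70+53 = 123 ≤ 160
Round 2 — N28 snaps.
  N28 sheds 63 kN: no online neighbours, lost.
No further breaks.

103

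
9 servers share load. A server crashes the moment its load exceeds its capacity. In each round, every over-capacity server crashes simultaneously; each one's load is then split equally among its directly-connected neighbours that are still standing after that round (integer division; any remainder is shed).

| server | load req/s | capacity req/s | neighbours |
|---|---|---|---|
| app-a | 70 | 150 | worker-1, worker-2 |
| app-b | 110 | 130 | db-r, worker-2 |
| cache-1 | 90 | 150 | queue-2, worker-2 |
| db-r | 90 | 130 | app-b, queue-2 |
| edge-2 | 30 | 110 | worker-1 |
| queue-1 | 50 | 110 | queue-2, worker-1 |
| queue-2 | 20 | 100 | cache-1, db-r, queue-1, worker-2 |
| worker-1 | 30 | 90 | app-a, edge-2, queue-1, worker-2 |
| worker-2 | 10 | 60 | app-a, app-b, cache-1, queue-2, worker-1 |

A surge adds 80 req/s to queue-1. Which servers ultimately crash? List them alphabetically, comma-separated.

queue-1, worker-1

Round 1 — queue-1 at 130 > 110. queue-1 crashes.
  queue-1 sheds 130 req/s to queue-2, worker-1: 65 each.
    queue-2: 20+65 = 85 ≤ 100
    worker-1: 30+65 = 95 > 90
Round 2 — worker-1 crashes.
  worker-1 sheds 95 req/s to app-a, edge-2, worker-2: 31 each (2 lost).
    app-a: 70+31 = 101 ≤ 150
    edge-2: 30+31 = 61 ≤ 110
    worker-2: 10+31 = 41 ≤ 60
No further crashes.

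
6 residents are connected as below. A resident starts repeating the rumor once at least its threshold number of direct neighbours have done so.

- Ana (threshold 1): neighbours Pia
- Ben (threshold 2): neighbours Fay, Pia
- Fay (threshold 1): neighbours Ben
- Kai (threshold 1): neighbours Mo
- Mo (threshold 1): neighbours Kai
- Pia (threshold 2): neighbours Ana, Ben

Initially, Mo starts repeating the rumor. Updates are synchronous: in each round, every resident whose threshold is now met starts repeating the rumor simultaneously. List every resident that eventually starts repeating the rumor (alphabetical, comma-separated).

Kai, Mo

Round 1 — Mo starts repeating the rumor (initial).
Round 2 — checking thresholds:
  Kai: 1 of 1 neighbours ≥ 1, starts repeating the rumor.
Round 3 — no new spreads; cascade stops.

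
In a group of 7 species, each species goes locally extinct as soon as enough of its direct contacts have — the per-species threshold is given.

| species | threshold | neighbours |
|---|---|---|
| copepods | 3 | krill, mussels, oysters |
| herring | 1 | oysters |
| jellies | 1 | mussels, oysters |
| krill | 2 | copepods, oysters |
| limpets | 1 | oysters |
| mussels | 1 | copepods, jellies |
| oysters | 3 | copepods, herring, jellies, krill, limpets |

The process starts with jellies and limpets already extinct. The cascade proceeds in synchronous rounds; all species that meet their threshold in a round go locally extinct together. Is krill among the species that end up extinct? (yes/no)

Round 1 — jellies, limpets go locally extinct (initial).
Round 2 — checking thresholds:
  mussels: 1 of 2 neighbours ≥ 1, goes locally extinct.
  oysters: 2 of 5 neighbours < 3, not yet.
Round 3 — no new extinctions; cascade stops.

no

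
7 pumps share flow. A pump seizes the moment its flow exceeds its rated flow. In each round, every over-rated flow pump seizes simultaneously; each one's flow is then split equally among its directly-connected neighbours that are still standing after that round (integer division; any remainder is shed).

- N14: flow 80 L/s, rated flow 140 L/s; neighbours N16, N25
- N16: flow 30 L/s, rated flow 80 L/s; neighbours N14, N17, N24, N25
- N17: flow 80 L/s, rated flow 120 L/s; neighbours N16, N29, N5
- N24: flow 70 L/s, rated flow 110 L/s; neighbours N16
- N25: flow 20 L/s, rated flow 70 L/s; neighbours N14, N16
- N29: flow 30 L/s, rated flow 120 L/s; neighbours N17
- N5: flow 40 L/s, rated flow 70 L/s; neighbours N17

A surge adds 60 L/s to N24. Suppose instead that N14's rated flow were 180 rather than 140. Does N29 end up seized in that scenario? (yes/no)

With N14's rated flow at 180:
Round 1 — N24 at 130 > 110. N24 seizes.
  N24 sheds 130 L/s to N16: 130 each.
    N16: 30+130 = 160 > 80
Round 2 — N16 seizes.
  N16 sheds 160 L/s to N14, N17, N25: 53 each (1 lost).
    N14: 80+53 = 133 ≤ 180
    N17: 80+53 = 133 > 120
    N25: 20+53 = 73 > 70
Round 3 — N17, N25 seize.
  N17 sheds 133 L/s to N29, N5: 66 each (1 lost).
    N29: 30+66 = 96 ≤ 120
    N5: 40+66 = 106 > 70
  N25 sheds 73 L/s to N14: 73 each.
    N14: 133+73 = 206 > 180
Round 4 — N14, N5 seize.
  N14 sheds 206 L/s: no online neighbours, lost.
  N5 sheds 106 L/s: no online neighbours, lost.
No further seizures.

no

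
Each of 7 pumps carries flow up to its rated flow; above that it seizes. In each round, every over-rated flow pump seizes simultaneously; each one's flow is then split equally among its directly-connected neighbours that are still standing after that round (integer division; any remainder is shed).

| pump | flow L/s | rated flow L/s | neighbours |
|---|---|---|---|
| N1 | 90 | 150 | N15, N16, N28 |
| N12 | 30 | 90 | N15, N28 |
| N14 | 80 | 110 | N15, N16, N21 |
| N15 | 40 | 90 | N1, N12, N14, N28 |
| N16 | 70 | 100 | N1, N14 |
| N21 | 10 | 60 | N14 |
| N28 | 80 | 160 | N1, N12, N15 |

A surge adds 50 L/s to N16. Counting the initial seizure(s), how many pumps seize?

Round 1 — N16 at 120 > 100. N16 seizes.
  N16 sheds 120 L/s to N1, N14: 60 each.
    N1: 90+60 = 150 ≤ 150
    N14: 80+60 = 140 > 110
Round 2 — N14 seizes.
  N14 sheds 140 L/s to N15, N21: 70 each.
    N15: 40+70 = 110 > 90
    N21: 10+70 = 80 > 60
Round 3 — N15, N21 seize.
  N15 sheds 110 L/s to N1, N12, N28: 36 each (2 lost).
    N1: 150+36 = 186 > 150
    N12: 30+36 = 66 ≤ 90
    N28: 80+36 = 116 ≤ 160
  N21 sheds 80 L/s: no online neighbours, lost.
Round 4 — N1 seizes.
  N1 sheds 186 L/s to N28: 186 each.
    N28: 116+186 = 302 > 160
Round 5 — N28 seizes.
  N28 sheds 302 L/s to N12: 302 each.
    N12: 66+302 = 368 > 90
Round 6 — N12 seizes.
  N12 sheds 368 L/s: no online neighbours, lost.
No further seizures.

7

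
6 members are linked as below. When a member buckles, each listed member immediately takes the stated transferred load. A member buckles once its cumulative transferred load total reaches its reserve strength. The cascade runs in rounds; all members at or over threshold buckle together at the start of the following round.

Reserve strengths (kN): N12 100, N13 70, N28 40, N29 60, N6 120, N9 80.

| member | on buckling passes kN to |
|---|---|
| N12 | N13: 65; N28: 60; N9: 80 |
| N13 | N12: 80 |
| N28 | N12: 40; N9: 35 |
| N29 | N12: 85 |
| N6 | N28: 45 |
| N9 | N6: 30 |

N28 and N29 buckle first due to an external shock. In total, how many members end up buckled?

4

Round 1 — N28, N29 buckle (initial).
  N12: +40+85 → 125 ≥ 100
  N9: +35 → 35 < 80
Round 2 — N12 buckles.
  N13: +65 → 65 < 70
  N9: +80 → 115 ≥ 80
Round 3 — N9 buckles.
  N6: +30 → 30 < 120
No further bucklings.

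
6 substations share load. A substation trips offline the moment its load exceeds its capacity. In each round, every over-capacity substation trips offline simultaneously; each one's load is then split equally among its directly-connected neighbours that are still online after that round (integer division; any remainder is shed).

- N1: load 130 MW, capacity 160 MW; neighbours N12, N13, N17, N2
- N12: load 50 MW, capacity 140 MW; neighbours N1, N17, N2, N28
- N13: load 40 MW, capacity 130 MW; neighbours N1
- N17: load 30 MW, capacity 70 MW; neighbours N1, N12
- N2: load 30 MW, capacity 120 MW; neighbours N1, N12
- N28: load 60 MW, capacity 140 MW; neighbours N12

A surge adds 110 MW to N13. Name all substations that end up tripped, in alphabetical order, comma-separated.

N1, N12, N13, N17, N2, N28

Round 1 — N13 at 150 > 130. N13 trips offline.
  N13 sheds 150 MW to N1: 150 each.
    N1: 130+150 = 280 > 160
Round 2 — N1 trips offline.
  N1 sheds 280 MW to N12, N17, N2: 93 each (1 lost).
    N12: 50+93 = 143 > 140
    N17: 30+93 = 123 > 70
    N2: 30+93 = 123 > 120
Round 3 — N12, N17, N2 trip offline.
  N12 sheds 143 MW to N28: 143 each.
    N28: 60+143 = 203 > 140
  N17 sheds 123 MW: no online neighbours, lost.
  N2 sheds 123 MW: no online neighbours, lost.
Round 4 — N28 trips offline.
  N28 sheds 203 MW: no online neighbours, lost.
No further trips.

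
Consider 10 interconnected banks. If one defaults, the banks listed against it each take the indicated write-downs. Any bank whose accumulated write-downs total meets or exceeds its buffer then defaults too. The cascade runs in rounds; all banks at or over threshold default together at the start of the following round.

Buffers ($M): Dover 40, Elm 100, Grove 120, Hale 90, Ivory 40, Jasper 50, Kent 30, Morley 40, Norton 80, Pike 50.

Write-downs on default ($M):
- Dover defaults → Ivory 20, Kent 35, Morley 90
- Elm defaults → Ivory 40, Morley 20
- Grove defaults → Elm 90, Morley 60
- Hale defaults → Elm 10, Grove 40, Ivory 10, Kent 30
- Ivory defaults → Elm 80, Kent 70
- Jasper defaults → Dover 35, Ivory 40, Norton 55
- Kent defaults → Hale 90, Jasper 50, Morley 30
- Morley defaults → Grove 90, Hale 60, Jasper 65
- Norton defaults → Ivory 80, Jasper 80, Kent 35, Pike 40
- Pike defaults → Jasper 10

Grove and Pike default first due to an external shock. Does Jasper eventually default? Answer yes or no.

yes

Round 1 — Grove, Pike default (initial).
  Elm: +90 → 90 < 100
  Jasper: +10 → 10 < 50
  Morley: +60 → 60 ≥ 40
Round 2 — Morley defaults.
  Hale: +60 → 60 < 90
  Jasper: +65 → 75 ≥ 50
Round 3 — Jasper defaults.
  Dover: +35 → 35 < 40
  Ivory: +40 → 40 ≥ 40
  Norton: +55 → 55 < 80
Round 4 — Ivory defaults.
  Elm: +80 → 170 ≥ 100
  Kent: +70 → 70 ≥ 30
Round 5 — Elm, Kent default.
  Hale: +90 → 150 ≥ 90
Round 6 — Hale defaults.
No further defaults.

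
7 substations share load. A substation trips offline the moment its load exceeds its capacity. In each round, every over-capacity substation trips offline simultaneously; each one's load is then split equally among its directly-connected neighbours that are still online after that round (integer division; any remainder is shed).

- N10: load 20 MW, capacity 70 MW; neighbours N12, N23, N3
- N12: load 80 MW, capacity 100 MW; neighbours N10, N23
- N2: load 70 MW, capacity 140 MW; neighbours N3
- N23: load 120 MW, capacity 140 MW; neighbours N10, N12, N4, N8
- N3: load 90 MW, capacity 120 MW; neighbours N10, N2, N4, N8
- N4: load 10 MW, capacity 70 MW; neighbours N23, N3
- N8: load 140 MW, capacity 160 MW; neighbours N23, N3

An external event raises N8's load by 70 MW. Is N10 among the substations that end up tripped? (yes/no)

yes

Round 1 — N8 at 210 > 160. N8 trips offline.
  N8 sheds 210 MW to N23, N3: 105 each.
    N23: 120+105 = 225 > 140
    N3: 90+105 = 195 > 120
Round 2 — N23, N3 trip offline.
  N23 sheds 225 MW to N10, N12, N4: 75 each.
    N10: 20+75 = 95 > 70
    N12: 80+75 = 155 > 100
    N4: 10+75 = 85 > 70
  N3 sheds 195 MW to N10, N2, N4: 65 each.
    N10: 95+65 = 160 > 70
    N2: 70+65 = 135 ≤ 140
    N4: 85+65 = 150 > 70
Round 3 — N10, N12, N4 trip offline.
  N10 sheds 160 MW: no online neighbours, lost.
  N12 sheds 155 MW: no online neighbours, lost.
  N4 sheds 150 MW: no online neighbours, lost.
No further trips.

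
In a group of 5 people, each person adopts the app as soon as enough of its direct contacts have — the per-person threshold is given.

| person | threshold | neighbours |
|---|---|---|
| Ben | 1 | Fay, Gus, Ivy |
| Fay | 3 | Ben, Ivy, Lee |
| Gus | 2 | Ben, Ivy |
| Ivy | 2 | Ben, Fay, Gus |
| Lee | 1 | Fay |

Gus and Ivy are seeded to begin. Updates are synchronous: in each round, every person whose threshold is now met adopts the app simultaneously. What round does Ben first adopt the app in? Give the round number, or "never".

2

Round 1 — Gus, Ivy adopt the app (initial).
Round 2 — checking thresholds:
  Ben: 2 of 3 neighbours ≥ 1, adopts the app.
  Fay: 1 of 3 neighbours < 3, not yet.
Round 3 — no new adoptions; cascade stops.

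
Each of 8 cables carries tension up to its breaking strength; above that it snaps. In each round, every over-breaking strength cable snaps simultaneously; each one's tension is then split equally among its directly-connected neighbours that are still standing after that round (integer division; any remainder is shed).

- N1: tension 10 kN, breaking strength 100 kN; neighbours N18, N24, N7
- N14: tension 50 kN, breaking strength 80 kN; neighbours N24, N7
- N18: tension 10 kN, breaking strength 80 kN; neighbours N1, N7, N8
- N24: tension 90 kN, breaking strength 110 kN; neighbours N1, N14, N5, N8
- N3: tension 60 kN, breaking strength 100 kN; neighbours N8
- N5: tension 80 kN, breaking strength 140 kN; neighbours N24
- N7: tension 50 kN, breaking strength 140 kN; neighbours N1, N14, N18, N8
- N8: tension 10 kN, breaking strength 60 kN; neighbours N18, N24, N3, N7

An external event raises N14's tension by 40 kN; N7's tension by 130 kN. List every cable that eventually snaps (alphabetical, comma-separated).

N1, N14, N18, N24, N5, N7, N8

Round 1 — N14 at 90 > 80; N7 at 180 > 140. N14, N7 snap.
  N14 sheds 90 kN to N24: 90 each.
    N24: 90+90 = 180 > 110
  N7 sheds 180 kN to N1, N18, N8: 60 each.
    N1: 10+60 = 70 ≤ 100
    N18: 10+60 = 70 ≤ 80
    N8: 10+60 = 70 > 60
Round 2 — N24, N8 snap.
  N24 sheds 180 kN to N1, N5: 90 each.
    N1: 70+90 = 160 > 100
    N5: 80+90 = 170 > 140
  N8 sheds 70 kN to N18, N3: 35 each.
    N18: 70+35 = 105 > 80
    N3: 60+35 = 95 ≤ 100
Round 3 — N1, N18, N5 snap.
  N1 sheds 160 kN: no online neighbours, lost.
  N18 sheds 105 kN: no online neighbours, lost.
  N5 sheds 170 kN: no online neighbours, lost.
No further breaks.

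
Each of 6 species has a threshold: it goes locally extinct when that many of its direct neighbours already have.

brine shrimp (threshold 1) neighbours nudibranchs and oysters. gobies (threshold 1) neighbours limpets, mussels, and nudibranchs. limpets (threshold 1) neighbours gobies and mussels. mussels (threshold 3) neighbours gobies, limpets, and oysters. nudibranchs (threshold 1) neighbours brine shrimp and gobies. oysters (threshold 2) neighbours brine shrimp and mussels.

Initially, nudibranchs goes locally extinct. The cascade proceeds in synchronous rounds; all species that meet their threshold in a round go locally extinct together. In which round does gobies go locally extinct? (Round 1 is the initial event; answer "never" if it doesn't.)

Round 1 — nudibranchs goes locally extinct (initial).
Round 2 — checking thresholds:
  brine shrimp: 1 of 2 neighbours ≥ 1, goes locally extinct.
  gobies: 1 of 3 neighbours ≥ 1, goes locally extinct.
Round 3 — checking thresholds:
  limpets: 1 of 2 neighbours ≥ 1, goes locally extinct.
  mussels: 1 of 3 neighbours < 3, below threshold.
  oysters: 1 of 2 neighbours < 2, below threshold.
Round 4 — no new extinctions; cascade stops.

2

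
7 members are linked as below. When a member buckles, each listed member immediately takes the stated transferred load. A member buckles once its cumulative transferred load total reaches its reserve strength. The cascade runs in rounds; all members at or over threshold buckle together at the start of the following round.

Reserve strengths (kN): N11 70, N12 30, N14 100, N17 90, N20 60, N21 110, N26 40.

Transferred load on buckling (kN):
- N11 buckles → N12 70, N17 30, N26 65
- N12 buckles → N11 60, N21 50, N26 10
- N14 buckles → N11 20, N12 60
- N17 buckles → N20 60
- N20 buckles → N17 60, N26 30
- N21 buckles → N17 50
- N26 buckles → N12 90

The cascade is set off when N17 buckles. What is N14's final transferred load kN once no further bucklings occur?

Round 1 — N17 buckles (initial).
  N20: +60 → 60 ≥ 60
Round 2 — N20 buckles.
  N26: +30 → 30 < 40
No further bucklings.

0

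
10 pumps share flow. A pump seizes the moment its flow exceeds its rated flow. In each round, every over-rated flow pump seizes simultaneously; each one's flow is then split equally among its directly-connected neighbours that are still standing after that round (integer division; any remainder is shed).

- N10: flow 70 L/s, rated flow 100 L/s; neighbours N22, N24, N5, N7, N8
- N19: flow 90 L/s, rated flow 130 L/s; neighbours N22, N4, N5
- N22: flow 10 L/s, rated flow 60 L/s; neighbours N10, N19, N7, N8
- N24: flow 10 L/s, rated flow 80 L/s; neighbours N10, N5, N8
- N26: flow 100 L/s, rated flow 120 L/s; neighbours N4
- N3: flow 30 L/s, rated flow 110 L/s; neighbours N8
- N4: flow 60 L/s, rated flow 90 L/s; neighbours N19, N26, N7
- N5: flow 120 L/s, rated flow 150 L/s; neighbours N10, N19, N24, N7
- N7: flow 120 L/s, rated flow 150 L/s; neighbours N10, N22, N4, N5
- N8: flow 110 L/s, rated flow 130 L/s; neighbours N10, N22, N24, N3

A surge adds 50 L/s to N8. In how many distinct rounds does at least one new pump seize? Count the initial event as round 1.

Round 1 — N8 at 160 > 130. N8 seizes.
  N8 sheds 160 L/s to N10, N22, N24, N3: 40 each.
    N10: 70+40 = 110 > 100
    N22: 10+40 = 50 ≤ 60
    N24: 10+40 = 50 ≤ 80
    N3: 30+40 = 70 ≤ 110
Round 2 — N10 seizes.
  N10 sheds 110 L/s to N22, N24, N5, N7: 27 each (2 lost).
    N22: 50+27 = 77 > 60
    N24: 50+27 = 77 ≤ 80
    N5: 120+27 = 147 ≤ 150
    N7: 120+27 = 147 ≤ 150
Round 3 — N22 seizes.
  N22 sheds 77 L/s to N19, N7: 38 each (1 lost).
    N19: 90+38 = 128 ≤ 130
    N7: 147+38 = 185 > 150
Round 4 — N7 seizes.
  N7 sheds 185 L/s to N4, N5: 92 each (1 lost).
    N4: 60+92 = 152 > 90
    N5: 147+92 = 239 > 150
Round 5 — N4, N5 seize.
  N4 sheds 152 L/s to N19, N26: 76 each.
    N19: 128+76 = 204 > 130
    N26: 100+76 = 176 > 120
  N5 sheds 239 L/s to N19, N24: 119 each (1 lost).
    N19: 204+119 = 323 > 130
    N24: 77+119 = 196 > 80
Round 6 — N19, N24, N26 seize.
  N19 sheds 323 L/s: no online neighbours, lost.
  N24 sheds 196 L/s: no online neighbours, lost.
  N26 sheds 176 L/s: no online neighbours, lost.
No further seizures.

6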